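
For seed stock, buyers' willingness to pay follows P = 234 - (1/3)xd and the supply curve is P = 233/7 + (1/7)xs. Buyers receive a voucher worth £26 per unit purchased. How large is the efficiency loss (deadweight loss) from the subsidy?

Deadweight loss = £709.8

Pre-subsidy: 234 - (1/3)x = 233/7 + (1/7)x gives x* = 421.5 and P* = 93.5.
With the rebate, buyers effectively pay Pb = Ps − 26, where Ps is the price sellers receive.
On the curves, Pb = 234 - (1/3)x and Ps = 233/7 + (1/7)x; the wedge Ps − Pb = 26 gives 233/7 + (1/7)x − (234 - (1/3)x) = 26, so x' = 476.1.
Then Pb = 234 − (1/3)·476.1 = 75.3 and Ps = 233/7 + (1/7)·476.1 = 101.3.
The subsidy expands output by 476.1 − 421.5 = 54.6 past the efficient level; on those units the gap between marginal cost and willingness to pay runs from 0 up to 26.
DWL = ½ × 26 × 54.6 = 709.8.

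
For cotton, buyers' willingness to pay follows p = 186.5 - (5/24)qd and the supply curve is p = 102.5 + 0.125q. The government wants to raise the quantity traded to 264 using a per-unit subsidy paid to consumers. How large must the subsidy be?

Required subsidy s = 4 per unit

At q = 264, from the demand curve buyers pay pb = 186.5 − (5/24)·264 = 131.5; from the supply curve sellers need ps = 102.5 + 0.125·264 = 135.5.
The subsidy must fill the gap: s = ps − pb = 135.5 − 131.5 = 4.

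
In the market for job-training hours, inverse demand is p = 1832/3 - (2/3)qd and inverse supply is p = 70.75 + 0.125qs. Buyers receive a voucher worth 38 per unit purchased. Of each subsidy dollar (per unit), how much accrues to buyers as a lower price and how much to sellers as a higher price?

Buyers gain 32 per unit; sellers gain 6 per unit

Pre-subsidy: 1832/3 - (2/3)q = 70.75 + 0.125q gives q* = 682 and p* = 156.
With the rebate, buyers effectively pay pb = ps − 38, where ps is the price sellers receive.
On the curves, pb = 1832/3 - (2/3)q and ps = 70.75 + 0.125q; the wedge ps − pb = 38 gives 70.75 + 0.125q − (1832/3 - (2/3)q) = 38, so q' = 730.
Then pb = 1832/3 − (2/3)·730 = 124 and ps = 70.75 + 0.125·730 = 162.
Buyers' price falls by p* − pb = 156 − 124 = 32; sellers' price rises by ps − p* = 162 − 156 = 6.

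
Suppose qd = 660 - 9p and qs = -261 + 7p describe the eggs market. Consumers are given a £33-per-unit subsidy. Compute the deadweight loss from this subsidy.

Deadweight loss = £2143.96875

Pre-subsidy: 660 - 9p = -261 + 7p gives p* = 57.5625, q* = 141.9375.
With the rebate, buyers effectively pay pb = ps − 33, where ps is the price sellers receive.
Demand in terms of ps becomes qd = 660 − 9(ps − 33) = 957 - 9ps. Setting this equal to supply: 957 - 9ps = -261 + 7ps, so ps = 76.125.
Buyers pay pb = 76.125 − 33 = 43.125; q' = -261 + 7·76.125 = 271.875.
The subsidy expands output by 271.875 − 141.9375 = 129.9375 past the efficient level; on those units the gap between marginal cost and willingness to pay runs from 0 up to 33.
DWL = ½ × 33 × 129.9375 = 2143.96875.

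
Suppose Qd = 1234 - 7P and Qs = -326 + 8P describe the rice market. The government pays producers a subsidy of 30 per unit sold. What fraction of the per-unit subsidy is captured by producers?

Pre-subsidy: 1234 - 7P = -326 + 8P gives P* = 104, Q* = 506.
With the subsidy, sellers receive Ps = Pb + 30 for each unit, where Pb is the price buyers pay.
Supply in terms of Pb becomes Qs = -326 + 8(Pb + 30) = -86 + 8Pb. Setting this equal to demand: 1234 - 7Pb = -86 + 8Pb, so Pb = 88.
Sellers receive Ps = 88 + 30 = 118; Q' = 1234 − 7·88 = 618.
Buyers' price falls by P* − Pb = 104 − 88 = 16; sellers' price rises by Ps − P* = 118 − 104 = 14.
So producers capture 14/30 = 7/15 of each unit of subsidy.

Producer share = 7/15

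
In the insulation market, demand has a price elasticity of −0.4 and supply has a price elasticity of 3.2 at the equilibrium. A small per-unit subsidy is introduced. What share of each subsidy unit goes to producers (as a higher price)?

For a small subsidy around the equilibrium, the benefit split depends on the relative slopes, which at a point are proportional to the elasticities.
Buyer share = εs/(εs + |εd|) = 3.2/(3.2 + 0.4) = 8/9; seller share = |εd|/(εs + |εd|) = 1/9.
So producers capture 1/9 of the subsidy.

Producer share = 1/9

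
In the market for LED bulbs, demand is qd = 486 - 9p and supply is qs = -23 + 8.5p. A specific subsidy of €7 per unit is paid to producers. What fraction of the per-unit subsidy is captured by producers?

Pre-subsidy: 486 - 9p = -23 + 8.5p gives p* = 1018/35, q* = 7848/35.
With the subsidy, sellers receive ps = pb + 7 for each unit, where pb is the price buyers pay.
Supply in terms of pb becomes qs = -23 + 8.5(pb + 7) = 36.5 + 8.5pb. Setting this equal to demand: 486 - 9pb = 36.5 + 8.5pb, so pb = 899/35.
Sellers receive ps = 899/35 + 7 = 1144/35; q' = 486 − 9·(899/35) = 8919/35.
Buyers' price falls by p* − pb = 1018/35 − 899/35 = 3.4; sellers' price rises by ps − p* = 1144/35 − 1018/35 = 3.6.
So producers capture 3.6/7 = 18/35 of each unit of subsidy.

Producer share = 18/35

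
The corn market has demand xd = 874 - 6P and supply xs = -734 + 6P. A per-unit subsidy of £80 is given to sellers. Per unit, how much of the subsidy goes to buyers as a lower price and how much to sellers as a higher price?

Buyers gain £40 per unit; sellers gain £40 per unit

Pre-subsidy: 874 - 6P = -734 + 6P gives P* = 134, x* = 70.
With the subsidy, sellers receive Ps = Pb + 80 for each unit, where Pb is the price buyers pay.
Supply in terms of Pb becomes xs = -734 + 6(Pb + 80) = -254 + 6Pb. Setting this equal to demand: 874 - 6Pb = -254 + 6Pb, so Pb = 94.
Sellers receive Ps = 94 + 80 = 174; x' = 874 − 6·94 = 310.
Buyers' price falls by P* − Pb = 134 − 94 = 40; sellers' price rises by Ps − P* = 174 − 134 = 40.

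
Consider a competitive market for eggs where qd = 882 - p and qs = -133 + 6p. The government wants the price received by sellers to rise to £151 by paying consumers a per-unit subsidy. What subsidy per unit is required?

At a seller price of 151, quantity supplied is -133 + 6·151 = 773.
Buyers absorb 773 only when they pay pb with 882 − 1·pb = 773, i.e. pb = 109.
s = ps − pb = 151 − 109 = 42.

Required subsidy s = £42 per unit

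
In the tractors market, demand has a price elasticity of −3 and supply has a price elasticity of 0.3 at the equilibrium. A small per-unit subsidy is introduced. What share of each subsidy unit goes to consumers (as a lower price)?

For a small subsidy around the equilibrium, the benefit split depends on the relative slopes, which at a point are proportional to the elasticities.
Buyer share = εs/(εs + |εd|) = 0.3/(0.3 + 3) = 1/11; seller share = |εd|/(εs + |εd|) = 10/11.

Consumer share = 1/11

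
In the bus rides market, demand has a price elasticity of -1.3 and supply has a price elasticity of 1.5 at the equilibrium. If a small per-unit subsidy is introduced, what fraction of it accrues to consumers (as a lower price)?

Consumer share = 15/28

For a small subsidy around the equilibrium, the benefit split depends on the relative slopes, which at a point are proportional to the elasticities.
Buyer share = εs/(εs + |εd|) = 1.5/(1.5 + 1.3) = 15/28; seller share = |εd|/(εs + |εd|) = 13/28.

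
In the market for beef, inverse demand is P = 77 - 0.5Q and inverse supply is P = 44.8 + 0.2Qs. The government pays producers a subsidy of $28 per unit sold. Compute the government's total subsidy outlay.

Government cost = $2408

Pre-subsidy: 77 - 0.5Q = 44.8 + 0.2Q gives Q* = 46 and P* = 54.
With the subsidy, sellers receive Ps = Pb + 28 for each unit, where Pb is the price buyers pay.
On the curves, Pb = 77 - 0.5Q and Ps = 44.8 + 0.2Q; the wedge Ps − Pb = 28 gives 44.8 + 0.2Q − (77 - 0.5Q) = 28, so Q' = 86.
Then Pb = 77 − 0.5·86 = 34 and Ps = 44.8 + 0.2·86 = 62.
Government outlay = subsidy × quantity = 28 × 86 = 2408.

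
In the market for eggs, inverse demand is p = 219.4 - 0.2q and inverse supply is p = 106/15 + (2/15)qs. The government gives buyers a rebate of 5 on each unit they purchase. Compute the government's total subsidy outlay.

Government cost = 3260

Pre-subsidy: 219.4 - 0.2q = 106/15 + (2/15)q gives q* = 637 and p* = 92.
With the rebate, buyers effectively pay pb = ps − 5, where ps is the price sellers receive.
On the curves, pb = 219.4 - 0.2q and ps = 106/15 + (2/15)q; the wedge ps − pb = 5 gives 106/15 + (2/15)q − (219.4 - 0.2q) = 5, so q' = 652.
Then pb = 219.4 − 0.2·652 = 89 and ps = 106/15 + (2/15)·652 = 94.
Government outlay = subsidy × quantity = 5 × 652 = 3260.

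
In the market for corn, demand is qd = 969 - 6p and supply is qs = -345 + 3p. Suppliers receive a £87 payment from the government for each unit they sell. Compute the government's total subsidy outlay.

Pre-subsidy: 969 - 6p = -345 + 3p gives p* = 146, q* = 93.
With the subsidy, sellers receive ps = pb + 87 for each unit, where pb is the price buyers pay.
Supply in terms of pb becomes qs = -345 + 3(pb + 87) = -84 + 3pb. Setting this equal to demand: 969 - 6pb = -84 + 3pb, so pb = 117.
Sellers receive ps = 117 + 87 = 204; q' = 969 − 6·117 = 267.
Government outlay = subsidy × quantity = 87 × 267 = 23229.

Government cost = £23229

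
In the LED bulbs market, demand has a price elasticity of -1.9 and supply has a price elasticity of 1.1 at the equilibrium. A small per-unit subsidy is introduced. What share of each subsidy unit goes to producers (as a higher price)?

For a small subsidy around the equilibrium, the benefit split depends on the relative slopes, which at a point are proportional to the elasticities.
Buyer share = εs/(εs + |εd|) = 1.1/(1.1 + 1.9) = 11/30; seller share = |εd|/(εs + |εd|) = 19/30.
So producers capture 19/30 of the subsidy.

Producer share = 19/30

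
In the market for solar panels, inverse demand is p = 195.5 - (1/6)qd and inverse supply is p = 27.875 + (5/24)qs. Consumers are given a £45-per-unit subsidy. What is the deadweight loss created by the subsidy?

Deadweight loss = £2700

Pre-subsidy: 195.5 - (1/6)q = 27.875 + (5/24)q gives q* = 447 and p* = 121.
With the rebate, buyers effectively pay pb = ps − 45, where ps is the price sellers receive.
On the curves, pb = 195.5 - (1/6)q and ps = 27.875 + (5/24)q; the wedge ps − pb = 45 gives 27.875 + (5/24)q − (195.5 - (1/6)q) = 45, so q' = 567.
Then pb = 195.5 − (1/6)·567 = 101 and ps = 27.875 + (5/24)·567 = 146.
The subsidy expands output by 567 − 447 = 120 past the efficient level; on those units the gap between marginal cost and willingness to pay runs from 0 up to 45.
DWL = ½ × 45 × 120 = 2700.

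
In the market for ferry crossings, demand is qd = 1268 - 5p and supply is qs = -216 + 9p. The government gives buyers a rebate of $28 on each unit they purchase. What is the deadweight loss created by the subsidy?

Deadweight loss = $1260

Pre-subsidy: 1268 - 5p = -216 + 9p gives p* = 106, q* = 738.
With the rebate, buyers effectively pay pb = ps − 28, where ps is the price sellers receive.
Demand in terms of ps becomes qd = 1268 − 5(ps − 28) = 1408 - 5ps. Setting this equal to supply: 1408 - 5ps = -216 + 9ps, so ps = 116.
Buyers pay pb = 116 − 28 = 88; q' = -216 + 9·116 = 828.
The subsidy expands output by 828 − 738 = 90 past the efficient level; on those units the gap between marginal cost and willingness to pay runs from 0 up to 28.
DWL = ½ × 28 × 90 = 1260.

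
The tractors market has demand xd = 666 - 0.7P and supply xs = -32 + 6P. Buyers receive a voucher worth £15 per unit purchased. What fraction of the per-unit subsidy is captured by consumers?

Consumer share = 60/67

Pre-subsidy: 666 - 0.7P = -32 + 6P gives P* = 6980/67, x* = 39736/67.
With the rebate, buyers effectively pay Pb = Ps − 15, where Ps is the price sellers receive.
Demand in terms of Ps becomes xd = 666 − 0.7(Ps − 15) = 676.5 - 0.7Ps. Setting this equal to supply: 676.5 - 0.7Ps = -32 + 6Ps, so Ps = 7085/67.
Buyers pay Pb = 7085/67 − 15 = 6080/67; x' = -32 + 6·(7085/67) = 40366/67.
Buyers' price falls by P* − Pb = 6980/67 − 6080/67 = 900/67; sellers' price rises by Ps − P* = 7085/67 − 6980/67 = 105/67.
So consumers capture (900/67)/15 = 60/67 of each unit of subsidy.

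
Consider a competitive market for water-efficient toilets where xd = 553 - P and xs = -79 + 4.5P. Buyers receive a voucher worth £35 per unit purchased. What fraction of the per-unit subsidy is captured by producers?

Producer share = 2/11

Pre-subsidy: 553 - P = -79 + 4.5P gives P* = 1264/11, x* = 4819/11.
With the rebate, buyers effectively pay Pb = Ps − 35, where Ps is the price sellers receive.
Demand in terms of Ps becomes xd = 553 − 1(Ps − 35) = 588 - Ps. Setting this equal to supply: 588 - Ps = -79 + 4.5Ps, so Ps = 1334/11.
Buyers pay Pb = 1334/11 − 35 = 949/11; x' = -79 + 4.5·(1334/11) = 5134/11.
Buyers' price falls by P* − Pb = 1264/11 − 949/11 = 315/11; sellers' price rises by Ps − P* = 1334/11 − 1264/11 = 70/11.
So producers capture (70/11)/35 = 2/11 of each unit of subsidy.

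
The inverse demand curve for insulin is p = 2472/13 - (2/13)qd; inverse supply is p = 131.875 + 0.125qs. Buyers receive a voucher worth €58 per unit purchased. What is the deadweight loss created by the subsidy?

Pre-subsidy: 2472/13 - (2/13)q = 131.875 + 0.125q gives q* = 209 and p* = 158.
With the rebate, buyers effectively pay pb = ps − 58, where ps is the price sellers receive.
On the curves, pb = 2472/13 - (2/13)q and ps = 131.875 + 0.125q; the wedge ps − pb = 58 gives 131.875 + 0.125q − (2472/13 - (2/13)q) = 58, so q' = 417.
Then pb = 2472/13 − (2/13)·417 = 126 and ps = 131.875 + 0.125·417 = 184.
The subsidy expands output by 417 − 209 = 208 past the efficient level; on those units the gap between marginal cost and willingness to pay runs from 0 up to 58.
DWL = ½ × 58 × 208 = 6032.

Deadweight loss = €6032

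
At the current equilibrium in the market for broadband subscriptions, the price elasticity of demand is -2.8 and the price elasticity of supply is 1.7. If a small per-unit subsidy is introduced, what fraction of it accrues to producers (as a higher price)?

Producer share = 28/45

For a small subsidy around the equilibrium, the benefit split depends on the relative slopes, which at a point are proportional to the elasticities.
Buyer share = εs/(εs + |εd|) = 1.7/(1.7 + 2.8) = 17/45; seller share = |εd|/(εs + |εd|) = 28/45.
So producers capture 28/45 of the subsidy.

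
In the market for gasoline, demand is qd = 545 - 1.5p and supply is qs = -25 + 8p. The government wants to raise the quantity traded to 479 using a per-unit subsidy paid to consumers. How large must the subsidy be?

Required subsidy s = 19 per unit

At q = 479, invert demand for the buyer price: pb = (545 − 479)/1.5 = 44; invert supply for the seller price: ps = (479 − (-25))/8 = 63.
The subsidy must fill the gap: s = ps − pb = 63 − 44 = 19.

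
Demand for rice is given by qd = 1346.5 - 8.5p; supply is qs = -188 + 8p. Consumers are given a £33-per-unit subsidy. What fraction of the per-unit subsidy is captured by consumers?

Consumer share = 16/33

Pre-subsidy: 1346.5 - 8.5p = -188 + 8p gives p* = 93, q* = 556.
With the rebate, buyers effectively pay pb = ps − 33, where ps is the price sellers receive.
Demand in terms of ps becomes qd = 1346.5 − 8.5(ps − 33) = 1627 - 8.5ps. Setting this equal to supply: 1627 - 8.5ps = -188 + 8ps, so ps = 110.
Buyers pay pb = 110 − 33 = 77; q' = -188 + 8·110 = 692.
Buyers' price falls by p* − pb = 93 − 77 = 16; sellers' price rises by ps − p* = 110 − 93 = 17.
So consumers capture 16/33 = 16/33 of each unit of subsidy.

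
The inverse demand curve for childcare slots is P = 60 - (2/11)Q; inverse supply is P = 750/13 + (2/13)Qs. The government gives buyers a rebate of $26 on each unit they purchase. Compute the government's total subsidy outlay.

Government cost = 6578/3

Pre-subsidy: 60 - (2/11)Q = 750/13 + (2/13)Q gives Q* = 6.875 and P* = 58.75.
With the rebate, buyers effectively pay Pb = Ps − 26, where Ps is the price sellers receive.
On the curves, Pb = 60 - (2/11)Q and Ps = 750/13 + (2/13)Q; the wedge Ps − Pb = 26 gives 750/13 + (2/13)Q − (60 - (2/11)Q) = 26, so Q' = 253/3.
Then Pb = 60 − (2/11)·(253/3) = 134/3 and Ps = 750/13 + (2/13)·(253/3) = 212/3.
Government outlay = subsidy × quantity = 26 × 253/3 = 6578/3.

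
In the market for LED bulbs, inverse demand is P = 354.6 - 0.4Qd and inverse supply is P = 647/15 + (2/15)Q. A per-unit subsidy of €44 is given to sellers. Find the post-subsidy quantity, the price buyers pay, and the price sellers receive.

Q' = 666.5; buyers pay €88; sellers receive €132

Pre-subsidy: 354.6 - 0.4Q = 647/15 + (2/15)Q gives Q* = 584 and P* = 121.
With the subsidy, sellers receive Ps = Pb + 44 for each unit, where Pb is the price buyers pay.
On the curves, Pb = 354.6 - 0.4Q and Ps = 647/15 + (2/15)Q; the wedge Ps − Pb = 44 gives 647/15 + (2/15)Q − (354.6 - 0.4Q) = 44, so Q' = 666.5.
Then Pb = 354.6 − 0.4·666.5 = 88 and Ps = 647/15 + (2/15)·666.5 = 132.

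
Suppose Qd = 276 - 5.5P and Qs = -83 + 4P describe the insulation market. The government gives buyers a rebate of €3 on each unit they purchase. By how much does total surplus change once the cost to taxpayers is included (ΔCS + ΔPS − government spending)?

Pre-subsidy: 276 - 5.5P = -83 + 4P gives P* = 718/19, Q* = 1295/19.
With the rebate, buyers effectively pay Pb = Ps − 3, where Ps is the price sellers receive.
Demand in terms of Ps becomes Qd = 276 − 5.5(Ps − 3) = 292.5 - 5.5Ps. Setting this equal to supply: 292.5 - 5.5Ps = -83 + 4Ps, so Ps = 751/19.
Buyers pay Pb = 751/19 − 3 = 694/19; Q' = -83 + 4·(751/19) = 1427/19.
ΔCS = ½(1295/19 + 1427/19)(718/19 − 694/19) = 32664/361; ΔPS = ½(1295/19 + 1427/19)(751/19 − 718/19) = 44913/361.
Government spending = 3 × 1427/19 = 4281/19.
Net change = 32664/361 + 44913/361 − 4281/19 = -198/19. The loss equals the DWL triangle ½·3·132/19.

Net change in total surplus = -198/19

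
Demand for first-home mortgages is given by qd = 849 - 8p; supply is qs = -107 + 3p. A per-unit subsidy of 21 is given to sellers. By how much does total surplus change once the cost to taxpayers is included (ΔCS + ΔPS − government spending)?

Pre-subsidy: 849 - 8p = -107 + 3p gives p* = 956/11, q* = 1691/11.
With the subsidy, sellers receive ps = pb + 21 for each unit, where pb is the price buyers pay.
Supply in terms of pb becomes qs = -107 + 3(pb + 21) = -44 + 3pb. Setting this equal to demand: 849 - 8pb = -44 + 3pb, so pb = 893/11.
Sellers receive ps = 893/11 + 21 = 1124/11; q' = 849 − 8·(893/11) = 2195/11.
ΔCS = ½(1691/11 + 2195/11)(956/11 − 893/11) = 122409/121; ΔPS = ½(1691/11 + 2195/11)(1124/11 − 956/11) = 326424/121.
Government spending = 21 × 2195/11 = 46095/11.
Net change = 122409/121 + 326424/121 − 46095/11 = -5292/11. The loss equals the DWL triangle ½·21·504/11.

Net change in total surplus = -5292/11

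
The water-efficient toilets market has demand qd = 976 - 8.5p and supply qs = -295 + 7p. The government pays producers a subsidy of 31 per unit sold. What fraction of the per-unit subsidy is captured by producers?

Pre-subsidy: 976 - 8.5p = -295 + 7p gives p* = 82, q* = 279.
With the subsidy, sellers receive ps = pb + 31 for each unit, where pb is the price buyers pay.
Supply in terms of pb becomes qs = -295 + 7(pb + 31) = -78 + 7pb. Setting this equal to demand: 976 - 8.5pb = -78 + 7pb, so pb = 68.
Sellers receive ps = 68 + 31 = 99; q' = 976 − 8.5·68 = 398.
Buyers' price falls by p* − pb = 82 − 68 = 14; sellers' price rises by ps − p* = 99 − 82 = 17.
So producers capture 17/31 = 17/31 of each unit of subsidy.

Producer share = 17/31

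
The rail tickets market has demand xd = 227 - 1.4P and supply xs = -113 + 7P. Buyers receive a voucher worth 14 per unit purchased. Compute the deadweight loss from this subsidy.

Deadweight loss = 343/3

Pre-subsidy: 227 - 1.4P = -113 + 7P gives P* = 850/21, x* = 511/3.
With the rebate, buyers effectively pay Pb = Ps − 14, where Ps is the price sellers receive.
Demand in terms of Ps becomes xd = 227 − 1.4(Ps − 14) = 246.6 - 1.4Ps. Setting this equal to supply: 246.6 - 1.4Ps = -113 + 7Ps, so Ps = 899/21.
Buyers pay Pb = 899/21 − 14 = 605/21; x' = -113 + 7·(899/21) = 560/3.
The subsidy expands output by 560/3 − 511/3 = 49/3 past the efficient level; on those units the gap between marginal cost and willingness to pay runs from 0 up to 14.
DWL = ½ × 14 × 49/3 = 343/3.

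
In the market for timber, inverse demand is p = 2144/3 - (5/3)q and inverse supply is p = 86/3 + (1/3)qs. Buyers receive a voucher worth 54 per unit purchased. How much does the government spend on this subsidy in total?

Pre-subsidy: 2144/3 - (5/3)q = 86/3 + (1/3)q gives q* = 343 and p* = 143.
With the rebate, buyers effectively pay pb = ps − 54, where ps is the price sellers receive.
On the curves, pb = 2144/3 - (5/3)q and ps = 86/3 + (1/3)q; the wedge ps − pb = 54 gives 86/3 + (1/3)q − (2144/3 - (5/3)q) = 54, so q' = 370.
Then pb = 2144/3 − (5/3)·370 = 98 and ps = 86/3 + (1/3)·370 = 152.
Government outlay = subsidy × quantity = 54 × 370 = 19980.

Government cost = 19980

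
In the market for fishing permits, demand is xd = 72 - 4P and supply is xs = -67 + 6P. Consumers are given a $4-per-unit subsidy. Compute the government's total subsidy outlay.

Pre-subsidy: 72 - 4P = -67 + 6P gives P* = 13.9, x* = 16.4.
With the rebate, buyers effectively pay Pb = Ps − 4, where Ps is the price sellers receive.
Demand in terms of Ps becomes xd = 72 − 4(Ps − 4) = 88 - 4Ps. Setting this equal to supply: 88 - 4Ps = -67 + 6Ps, so Ps = 15.5.
Buyers pay Pb = 15.5 − 4 = 11.5; x' = -67 + 6·15.5 = 26.
Government outlay = subsidy × quantity = 4 × 26 = 104.

Government cost = $104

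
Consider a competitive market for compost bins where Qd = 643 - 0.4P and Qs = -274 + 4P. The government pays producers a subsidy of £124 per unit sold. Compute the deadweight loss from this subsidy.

Deadweight loss = 30752/11

Pre-subsidy: 643 - 0.4P = -274 + 4P gives P* = 4585/22, Q* = 6156/11.
With the subsidy, sellers receive Ps = Pb + 124 for each unit, where Pb is the price buyers pay.
Supply in terms of Pb becomes Qs = -274 + 4(Pb + 124) = 222 + 4Pb. Setting this equal to demand: 643 - 0.4Pb = 222 + 4Pb, so Pb = 2105/22.
Sellers receive Ps = 2105/22 + 124 = 4833/22; Q' = 643 − 0.4·(2105/22) = 6652/11.
The subsidy expands output by 6652/11 − 6156/11 = 496/11 past the efficient level; on those units the gap between marginal cost and willingness to pay runs from 0 up to 124.
DWL = ½ × 124 × 496/11 = 30752/11.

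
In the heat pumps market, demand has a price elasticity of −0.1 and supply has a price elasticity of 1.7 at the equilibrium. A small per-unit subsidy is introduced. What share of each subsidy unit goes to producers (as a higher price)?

Producer share = 1/18

For a small subsidy around the equilibrium, the benefit split depends on the relative slopes, which at a point are proportional to the elasticities.
Buyer share = εs/(εs + |εd|) = 1.7/(1.7 + 0.1) = 17/18; seller share = |εd|/(εs + |εd|) = 1/18.
So producers capture 1/18 of the subsidy.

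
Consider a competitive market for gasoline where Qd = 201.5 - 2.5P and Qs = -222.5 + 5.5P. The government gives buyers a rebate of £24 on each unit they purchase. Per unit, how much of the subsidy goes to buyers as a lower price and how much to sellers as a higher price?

Buyers gain £16.5 per unit; sellers gain £7.5 per unit

Pre-subsidy: 201.5 - 2.5P = -222.5 + 5.5P gives P* = 53, Q* = 69.
With the rebate, buyers effectively pay Pb = Ps − 24, where Ps is the price sellers receive.
Demand in terms of Ps becomes Qd = 201.5 − 2.5(Ps − 24) = 261.5 - 2.5Ps. Setting this equal to supply: 261.5 - 2.5Ps = -222.5 + 5.5Ps, so Ps = 60.5.
Buyers pay Pb = 60.5 − 24 = 36.5; Q' = -222.5 + 5.5·60.5 = 110.25.
Buyers' price falls by P* − Pb = 53 − 36.5 = 16.5; sellers' price rises by Ps − P* = 60.5 − 53 = 7.5.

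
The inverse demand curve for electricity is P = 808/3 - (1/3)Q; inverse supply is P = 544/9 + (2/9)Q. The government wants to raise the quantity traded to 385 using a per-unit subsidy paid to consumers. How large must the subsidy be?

At Q = 385, from the demand curve buyers pay Pb = 808/3 − (1/3)·385 = 141; from the supply curve sellers need Ps = 544/9 + (2/9)·385 = 146.
The subsidy must fill the gap: s = Ps − Pb = 146 − 141 = 5.

Required subsidy s = 5 per unit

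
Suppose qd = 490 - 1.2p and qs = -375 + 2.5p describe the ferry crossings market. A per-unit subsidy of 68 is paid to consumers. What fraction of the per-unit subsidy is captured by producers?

Pre-subsidy: 490 - 1.2p = -375 + 2.5p gives p* = 8650/37, q* = 7750/37.
With the rebate, buyers effectively pay pb = ps − 68, where ps is the price sellers receive.
Demand in terms of ps becomes qd = 490 − 1.2(ps − 68) = 571.6 - 1.2ps. Setting this equal to supply: 571.6 - 1.2ps = -375 + 2.5ps, so ps = 9466/37.
Buyers pay pb = 9466/37 − 68 = 6950/37; q' = -375 + 2.5·(9466/37) = 9790/37.
Buyers' price falls by p* − pb = 8650/37 − 6950/37 = 1700/37; sellers' price rises by ps − p* = 9466/37 − 8650/37 = 816/37.
So producers capture (816/37)/68 = 12/37 of each unit of subsidy.

Producer share = 12/37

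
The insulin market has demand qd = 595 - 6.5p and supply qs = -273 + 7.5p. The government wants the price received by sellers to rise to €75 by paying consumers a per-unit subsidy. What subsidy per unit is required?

Required subsidy s = €28 per unit

At a seller price of 75, quantity supplied is -273 + 7.5·75 = 289.5.
Buyers absorb 289.5 only when they pay pb with 595 − 6.5·pb = 289.5, i.e. pb = 47.
s = ps − pb = 75 − 47 = 28.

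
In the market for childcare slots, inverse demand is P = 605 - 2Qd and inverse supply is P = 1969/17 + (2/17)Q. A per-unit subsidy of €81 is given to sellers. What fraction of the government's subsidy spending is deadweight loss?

DWL / government spending = 51/718

Pre-subsidy: 605 - 2Q = 1969/17 + (2/17)Q gives Q* = 231 and P* = 143.
With the subsidy, sellers receive Ps = Pb + 81 for each unit, where Pb is the price buyers pay.
On the curves, Pb = 605 - 2Q and Ps = 1969/17 + (2/17)Q; the wedge Ps − Pb = 81 gives 1969/17 + (2/17)Q − (605 - 2Q) = 81, so Q' = 269.25.
Then Pb = 605 − 2·269.25 = 66.5 and Ps = 1969/17 + (2/17)·269.25 = 147.5.
ΔCS = ½(231 + 269.25)(143 − 66.5) = 19134.5625; ΔPS = ½(231 + 269.25)(147.5 − 143) = 1125.5625.
Government spending = 81 × 269.25 = 21809.25.
DWL = ½ × 81 × (269.25 − 231) = 1549.125; fraction = 1549.125 / 21809.25 = 51/718.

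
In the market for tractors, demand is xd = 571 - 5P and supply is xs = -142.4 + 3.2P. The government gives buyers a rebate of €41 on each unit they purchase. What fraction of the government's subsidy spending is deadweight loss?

DWL / government spending = 5/27

Pre-subsidy: 571 - 5P = -142.4 + 3.2P gives P* = 87, x* = 136.
With the rebate, buyers effectively pay Pb = Ps − 41, where Ps is the price sellers receive.
Demand in terms of Ps becomes xd = 571 − 5(Ps − 41) = 776 - 5Ps. Setting this equal to supply: 776 - 5Ps = -142.4 + 3.2Ps, so Ps = 112.
Buyers pay Pb = 112 − 41 = 71; x' = -142.4 + 3.2·112 = 216.
ΔCS = ½(136 + 216)(87 − 71) = 2816; ΔPS = ½(136 + 216)(112 − 87) = 4400.
Government spending = 41 × 216 = 8856.
DWL = ½ × 41 × (216 − 136) = 1640; fraction = 1640 / 8856 = 5/27.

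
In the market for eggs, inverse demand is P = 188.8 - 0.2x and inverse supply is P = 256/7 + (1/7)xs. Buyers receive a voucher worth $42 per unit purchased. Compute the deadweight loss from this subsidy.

Deadweight loss = $2572.5

Pre-subsidy: 188.8 - 0.2x = 256/7 + (1/7)x gives x* = 444 and P* = 100.
With the rebate, buyers effectively pay Pb = Ps − 42, where Ps is the price sellers receive.
On the curves, Pb = 188.8 - 0.2x and Ps = 256/7 + (1/7)x; the wedge Ps − Pb = 42 gives 256/7 + (1/7)x − (188.8 - 0.2x) = 42, so x' = 566.5.
Then Pb = 188.8 − 0.2·566.5 = 75.5 and Ps = 256/7 + (1/7)·566.5 = 117.5.
The subsidy expands output by 566.5 − 444 = 122.5 past the efficient level; on those units the gap between marginal cost and willingness to pay runs from 0 up to 42.
DWL = ½ × 42 × 122.5 = 2572.5.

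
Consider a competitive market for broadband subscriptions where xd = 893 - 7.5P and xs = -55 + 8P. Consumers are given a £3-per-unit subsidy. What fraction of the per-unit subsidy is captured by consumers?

Pre-subsidy: 893 - 7.5P = -55 + 8P gives P* = 1896/31, x* = 13463/31.
With the rebate, buyers effectively pay Pb = Ps − 3, where Ps is the price sellers receive.
Demand in terms of Ps becomes xd = 893 − 7.5(Ps − 3) = 915.5 - 7.5Ps. Setting this equal to supply: 915.5 - 7.5Ps = -55 + 8Ps, so Ps = 1941/31.
Buyers pay Pb = 1941/31 − 3 = 1848/31; x' = -55 + 8·(1941/31) = 13823/31.
Buyers' price falls by P* − Pb = 1896/31 − 1848/31 = 48/31; sellers' price rises by Ps − P* = 1941/31 − 1896/31 = 45/31.
So consumers capture (48/31)/3 = 16/31 of each unit of subsidy.

Consumer share = 16/31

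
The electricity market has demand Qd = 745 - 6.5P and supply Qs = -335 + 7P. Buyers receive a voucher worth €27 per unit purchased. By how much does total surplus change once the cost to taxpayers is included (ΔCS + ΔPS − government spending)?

Pre-subsidy: 745 - 6.5P = -335 + 7P gives P* = 80, Q* = 225.
With the rebate, buyers effectively pay Pb = Ps − 27, where Ps is the price sellers receive.
Demand in terms of Ps becomes Qd = 745 − 6.5(Ps − 27) = 920.5 - 6.5Ps. Setting this equal to supply: 920.5 - 6.5Ps = -335 + 7Ps, so Ps = 93.
Buyers pay Pb = 93 − 27 = 66; Q' = -335 + 7·93 = 316.
ΔCS = ½(225 + 316)(80 − 66) = 3787; ΔPS = ½(225 + 316)(93 − 80) = 3516.5.
Government spending = 27 × 316 = 8532.
Net change = 3787 + 3516.5 − 8532 = -1228.5. The loss equals the DWL triangle ½·27·91.

Net change in total surplus = -€1228.5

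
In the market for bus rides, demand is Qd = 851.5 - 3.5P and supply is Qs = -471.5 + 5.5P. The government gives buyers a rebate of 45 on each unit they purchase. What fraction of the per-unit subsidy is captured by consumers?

Pre-subsidy: 851.5 - 3.5P = -471.5 + 5.5P gives P* = 147, Q* = 337.
With the rebate, buyers effectively pay Pb = Ps − 45, where Ps is the price sellers receive.
Demand in terms of Ps becomes Qd = 851.5 − 3.5(Ps − 45) = 1009 - 3.5Ps. Setting this equal to supply: 1009 - 3.5Ps = -471.5 + 5.5Ps, so Ps = 164.5.
Buyers pay Pb = 164.5 − 45 = 119.5; Q' = -471.5 + 5.5·164.5 = 433.25.
Buyers' price falls by P* − Pb = 147 − 119.5 = 27.5; sellers' price rises by Ps − P* = 164.5 − 147 = 17.5.
So consumers capture 27.5/45 = 11/18 of each unit of subsidy.

Consumer share = 11/18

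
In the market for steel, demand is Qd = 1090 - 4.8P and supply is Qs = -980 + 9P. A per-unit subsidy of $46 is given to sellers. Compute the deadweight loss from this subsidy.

Pre-subsidy: 1090 - 4.8P = -980 + 9P gives P* = 150, Q* = 370.
With the subsidy, sellers receive Ps = Pb + 46 for each unit, where Pb is the price buyers pay.
Supply in terms of Pb becomes Qs = -980 + 9(Pb + 46) = -566 + 9Pb. Setting this equal to demand: 1090 - 4.8Pb = -566 + 9Pb, so Pb = 120.
Sellers receive Ps = 120 + 46 = 166; Q' = 1090 − 4.8·120 = 514.
The subsidy expands output by 514 − 370 = 144 past the efficient level; on those units the gap between marginal cost and willingness to pay runs from 0 up to 46.
DWL = ½ × 46 × 144 = 3312.

Deadweight loss = $3312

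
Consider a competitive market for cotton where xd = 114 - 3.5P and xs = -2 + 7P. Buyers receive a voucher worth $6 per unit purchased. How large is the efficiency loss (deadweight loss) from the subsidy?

Deadweight loss = $42

Pre-subsidy: 114 - 3.5P = -2 + 7P gives P* = 232/21, x* = 226/3.
With the rebate, buyers effectively pay Pb = Ps − 6, where Ps is the price sellers receive.
Demand in terms of Ps becomes xd = 114 − 3.5(Ps − 6) = 135 - 3.5Ps. Setting this equal to supply: 135 - 3.5Ps = -2 + 7Ps, so Ps = 274/21.
Buyers pay Pb = 274/21 − 6 = 148/21; x' = -2 + 7·(274/21) = 268/3.
The subsidy expands output by 268/3 − 226/3 = 14 past the efficient level; on those units the gap between marginal cost and willingness to pay runs from 0 up to 6.
DWL = ½ × 6 × 14 = 42.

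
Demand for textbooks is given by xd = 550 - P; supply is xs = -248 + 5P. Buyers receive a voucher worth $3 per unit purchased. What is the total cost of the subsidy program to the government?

Pre-subsidy: 550 - P = -248 + 5P gives P* = 133, x* = 417.
With the rebate, buyers effectively pay Pb = Ps − 3, where Ps is the price sellers receive.
Demand in terms of Ps becomes xd = 550 − 1(Ps − 3) = 553 - Ps. Setting this equal to supply: 553 - Ps = -248 + 5Ps, so Ps = 133.5.
Buyers pay Pb = 133.5 − 3 = 130.5; x' = -248 + 5·133.5 = 419.5.
Government outlay = subsidy × quantity = 3 × 419.5 = 1258.5.

Government cost = $1258.5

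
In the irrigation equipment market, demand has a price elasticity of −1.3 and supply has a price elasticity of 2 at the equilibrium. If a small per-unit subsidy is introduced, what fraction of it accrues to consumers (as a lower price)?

Consumer share = 20/33

For a small subsidy around the equilibrium, the benefit split depends on the relative slopes, which at a point are proportional to the elasticities.
Buyer share = εs/(εs + |εd|) = 2/(2 + 1.3) = 20/33; seller share = |εd|/(εs + |εd|) = 13/33.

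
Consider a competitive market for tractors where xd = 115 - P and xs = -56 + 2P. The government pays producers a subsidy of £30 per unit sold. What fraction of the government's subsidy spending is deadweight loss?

Pre-subsidy: 115 - P = -56 + 2P gives P* = 57, x* = 58.
With the subsidy, sellers receive Ps = Pb + 30 for each unit, where Pb is the price buyers pay.
Supply in terms of Pb becomes xs = -56 + 2(Pb + 30) = 4 + 2Pb. Setting this equal to demand: 115 - Pb = 4 + 2Pb, so Pb = 37.
Sellers receive Ps = 37 + 30 = 67; x' = 115 − 1·37 = 78.
ΔCS = ½(58 + 78)(57 − 37) = 1360; ΔPS = ½(58 + 78)(67 − 57) = 680.
Government spending = 30 × 78 = 2340.
DWL = ½ × 30 × (78 − 58) = 300; fraction = 300 / 2340 = 5/39.

DWL / government spending = 5/39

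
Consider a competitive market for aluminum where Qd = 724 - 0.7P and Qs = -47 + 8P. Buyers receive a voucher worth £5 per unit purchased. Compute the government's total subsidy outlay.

Pre-subsidy: 724 - 0.7P = -47 + 8P gives P* = 2570/29, Q* = 19197/29.
With the rebate, buyers effectively pay Pb = Ps − 5, where Ps is the price sellers receive.
Demand in terms of Ps becomes Qd = 724 − 0.7(Ps − 5) = 727.5 - 0.7Ps. Setting this equal to supply: 727.5 - 0.7Ps = -47 + 8Ps, so Ps = 7745/87.
Buyers pay Pb = 7745/87 − 5 = 7310/87; Q' = -47 + 8·(7745/87) = 57871/87.
Government outlay = subsidy × quantity = 5 × 57871/87 = 289355/87.

Government cost = 289355/87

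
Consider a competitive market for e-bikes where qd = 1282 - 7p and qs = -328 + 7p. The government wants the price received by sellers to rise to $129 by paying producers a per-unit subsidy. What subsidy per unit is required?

At a seller price of 129, quantity supplied is -328 + 7·129 = 575.
Buyers absorb 575 only when they pay pb with 1282 − 7·pb = 575, i.e. pb = 101.
s = ps − pb = 129 − 101 = 28.

Required subsidy s = $28 per unit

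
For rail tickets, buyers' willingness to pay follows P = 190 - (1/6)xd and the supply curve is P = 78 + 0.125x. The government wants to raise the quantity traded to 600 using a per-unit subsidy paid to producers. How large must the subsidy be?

At x = 600, from the demand curve buyers pay Pb = 190 − (1/6)·600 = 90; from the supply curve sellers need Ps = 78 + 0.125·600 = 153.
The subsidy must fill the gap: s = Ps − Pb = 153 − 90 = 63.

Required subsidy s = 63 per unit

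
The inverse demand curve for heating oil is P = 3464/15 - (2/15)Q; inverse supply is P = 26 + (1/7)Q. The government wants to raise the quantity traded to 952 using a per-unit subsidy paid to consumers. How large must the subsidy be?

Required subsidy s = 58 per unit

At Q = 952, from the demand curve buyers pay Pb = 3464/15 − (2/15)·952 = 104; from the supply curve sellers need Ps = 26 + (1/7)·952 = 162.
The subsidy must fill the gap: s = Ps − Pb = 162 − 104 = 58.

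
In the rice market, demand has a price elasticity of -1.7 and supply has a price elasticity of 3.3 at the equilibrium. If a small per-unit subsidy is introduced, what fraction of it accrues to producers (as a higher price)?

For a small subsidy around the equilibrium, the benefit split depends on the relative slopes, which at a point are proportional to the elasticities.
Buyer share = εs/(εs + |εd|) = 3.3/(3.3 + 1.7) = 0.66; seller share = |εd|/(εs + |εd|) = 0.34.
So producers capture 0.34 of the subsidy.

Producer share = 0.34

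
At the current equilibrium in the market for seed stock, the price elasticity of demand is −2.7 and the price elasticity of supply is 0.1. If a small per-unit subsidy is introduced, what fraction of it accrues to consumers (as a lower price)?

Consumer share = 1/28

For a small subsidy around the equilibrium, the benefit split depends on the relative slopes, which at a point are proportional to the elasticities.
Buyer share = εs/(εs + |εd|) = 0.1/(0.1 + 2.7) = 1/28; seller share = |εd|/(εs + |εd|) = 27/28.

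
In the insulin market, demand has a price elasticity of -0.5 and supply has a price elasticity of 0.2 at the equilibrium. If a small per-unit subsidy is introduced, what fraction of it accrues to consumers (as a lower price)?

Consumer share = 2/7

For a small subsidy around the equilibrium, the benefit split depends on the relative slopes, which at a point are proportional to the elasticities.
Buyer share = εs/(εs + |εd|) = 0.2/(0.2 + 0.5) = 2/7; seller share = |εd|/(εs + |εd|) = 5/7.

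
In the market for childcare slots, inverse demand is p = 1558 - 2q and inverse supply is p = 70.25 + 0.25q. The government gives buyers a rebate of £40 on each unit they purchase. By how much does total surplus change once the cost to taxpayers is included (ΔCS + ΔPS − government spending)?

Pre-subsidy: 1558 - 2q = 70.25 + 0.25q gives q* = 5951/9 and p* = 2120/9.
With the rebate, buyers effectively pay pb = ps − 40, where ps is the price sellers receive.
On the curves, pb = 1558 - 2q and ps = 70.25 + 0.25q; the wedge ps − pb = 40 gives 70.25 + 0.25q − (1558 - 2q) = 40, so q' = 679.
Then pb = 1558 − 2·679 = 200 and ps = 70.25 + 0.25·679 = 240.
ΔCS = ½(5951/9 + 679)(2120/9 − 200) = 1929920/81; ΔPS = ½(5951/9 + 679)(240 − 2120/9) = 241240/81.
Government spending = 40 × 679 = 27160.
Net change = 1929920/81 + 241240/81 − 27160 = -3200/9. The loss equals the DWL triangle ½·40·160/9.

Net change in total surplus = -3200/9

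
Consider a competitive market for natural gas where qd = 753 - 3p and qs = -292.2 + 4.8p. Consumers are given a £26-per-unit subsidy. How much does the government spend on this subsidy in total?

Pre-subsidy: 753 - 3p = -292.2 + 4.8p gives p* = 134, q* = 351.
With the rebate, buyers effectively pay pb = ps − 26, where ps is the price sellers receive.
Demand in terms of ps becomes qd = 753 − 3(ps − 26) = 831 - 3ps. Setting this equal to supply: 831 - 3ps = -292.2 + 4.8ps, so ps = 144.
Buyers pay pb = 144 − 26 = 118; q' = -292.2 + 4.8·144 = 399.
Government outlay = subsidy × quantity = 26 × 399 = 10374.

Government cost = £10374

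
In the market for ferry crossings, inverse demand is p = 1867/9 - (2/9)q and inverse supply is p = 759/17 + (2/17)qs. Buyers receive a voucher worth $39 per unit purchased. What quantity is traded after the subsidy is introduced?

q' = 593.75

Pre-subsidy: 1867/9 - (2/9)q = 759/17 + (2/17)q gives q* = 479 and p* = 101.
With the rebate, buyers effectively pay pb = ps − 39, where ps is the price sellers receive.
On the curves, pb = 1867/9 - (2/9)q and ps = 759/17 + (2/17)q; the wedge ps − pb = 39 gives 759/17 + (2/17)q − (1867/9 - (2/9)q) = 39, so q' = 593.75.
Then pb = 1867/9 − (2/9)·593.75 = 75.5 and ps = 759/17 + (2/17)·593.75 = 114.5.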